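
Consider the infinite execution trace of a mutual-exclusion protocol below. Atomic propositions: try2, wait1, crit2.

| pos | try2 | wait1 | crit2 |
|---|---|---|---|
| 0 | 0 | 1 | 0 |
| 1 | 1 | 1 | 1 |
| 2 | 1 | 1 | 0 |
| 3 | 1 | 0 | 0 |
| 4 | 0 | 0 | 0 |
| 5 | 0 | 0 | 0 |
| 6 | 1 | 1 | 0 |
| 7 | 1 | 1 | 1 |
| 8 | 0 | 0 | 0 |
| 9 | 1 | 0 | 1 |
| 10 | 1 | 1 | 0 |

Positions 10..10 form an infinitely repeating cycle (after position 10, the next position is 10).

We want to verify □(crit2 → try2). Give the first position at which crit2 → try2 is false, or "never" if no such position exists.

crit2 → try2 holds at every position 0..10, and those are all the positions the trace ever visits, so the invariant □(crit2 → try2) is never violated.

never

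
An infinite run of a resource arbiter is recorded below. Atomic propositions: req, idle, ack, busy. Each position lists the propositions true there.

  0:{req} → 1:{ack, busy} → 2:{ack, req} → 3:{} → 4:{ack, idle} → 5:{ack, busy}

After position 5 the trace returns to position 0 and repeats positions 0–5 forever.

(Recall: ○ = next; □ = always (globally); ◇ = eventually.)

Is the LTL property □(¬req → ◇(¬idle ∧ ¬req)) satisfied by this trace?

Holds

¬req → ◇(¬idle ∧ ¬req) holds at every position 0..5, and those are all positions ever visited, so □(¬req → ◇(¬idle ∧ ¬req)) holds.
Positions where ¬req holds: 1, 3, 4, 5.
Check ◇(¬idle ∧ ¬req) at each: 1→ok, 3→ok, 4→ok, 5→ok.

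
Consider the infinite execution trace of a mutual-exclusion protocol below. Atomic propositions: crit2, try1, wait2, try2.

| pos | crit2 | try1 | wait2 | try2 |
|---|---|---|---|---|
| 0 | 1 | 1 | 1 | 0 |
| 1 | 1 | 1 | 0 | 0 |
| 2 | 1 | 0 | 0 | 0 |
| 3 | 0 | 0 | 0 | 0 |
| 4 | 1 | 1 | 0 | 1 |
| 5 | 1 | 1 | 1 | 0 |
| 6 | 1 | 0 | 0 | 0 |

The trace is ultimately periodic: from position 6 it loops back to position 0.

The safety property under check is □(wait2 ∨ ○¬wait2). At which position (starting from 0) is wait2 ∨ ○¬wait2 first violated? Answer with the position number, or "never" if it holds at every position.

Check wait2 ∨ ○¬wait2 at each position in order: 0 ✓, 1 ✓, 2 ✓, 3 ✓.
At position 4 the labels are {crit2, try1, try2} and the next position 5 has {crit2, try1, wait2}, so wait2 ∨ ○¬wait2 is false there. This is the first violation.

4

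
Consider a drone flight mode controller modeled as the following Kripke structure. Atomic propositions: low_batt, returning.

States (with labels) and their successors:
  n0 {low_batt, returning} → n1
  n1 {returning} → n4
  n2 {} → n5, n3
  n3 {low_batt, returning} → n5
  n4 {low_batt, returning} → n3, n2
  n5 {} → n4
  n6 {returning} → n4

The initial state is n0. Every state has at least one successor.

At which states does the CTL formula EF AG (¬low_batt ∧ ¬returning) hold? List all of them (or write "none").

none

States satisfying AG (¬low_batt ∧ ¬returning): ∅.
States satisfying EF AG (¬low_batt ∧ ¬returning): ∅.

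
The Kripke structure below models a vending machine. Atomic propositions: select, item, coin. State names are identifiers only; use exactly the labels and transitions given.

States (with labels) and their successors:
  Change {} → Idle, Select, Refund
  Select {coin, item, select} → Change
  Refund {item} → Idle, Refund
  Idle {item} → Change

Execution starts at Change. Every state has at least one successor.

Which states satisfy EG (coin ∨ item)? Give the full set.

States satisfying coin ∨ item: {Select, Refund, Idle}.
States satisfying EG (coin ∨ item): {Refund}.

{Refund}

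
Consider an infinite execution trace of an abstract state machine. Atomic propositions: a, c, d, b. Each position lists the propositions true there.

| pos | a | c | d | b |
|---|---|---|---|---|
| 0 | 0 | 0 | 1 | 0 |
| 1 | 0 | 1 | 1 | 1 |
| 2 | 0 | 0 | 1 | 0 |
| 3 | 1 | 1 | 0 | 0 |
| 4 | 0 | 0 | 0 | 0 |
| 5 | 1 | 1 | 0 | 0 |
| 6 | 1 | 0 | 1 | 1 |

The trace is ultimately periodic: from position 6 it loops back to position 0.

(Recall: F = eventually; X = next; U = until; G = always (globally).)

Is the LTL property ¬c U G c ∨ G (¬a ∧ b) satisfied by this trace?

Violated

Walking from position 0: at position 1, G c has not yet held and ¬c fails, so ¬c U G c is false.
¬a ∧ b must hold at every position from 0 onward. It fails at position 0, so G (¬a ∧ b) is false.
At position 0: ¬c U G c is false; G (¬a ∧ b) is false; so ¬c U G c ∨ G (¬a ∧ b) is false.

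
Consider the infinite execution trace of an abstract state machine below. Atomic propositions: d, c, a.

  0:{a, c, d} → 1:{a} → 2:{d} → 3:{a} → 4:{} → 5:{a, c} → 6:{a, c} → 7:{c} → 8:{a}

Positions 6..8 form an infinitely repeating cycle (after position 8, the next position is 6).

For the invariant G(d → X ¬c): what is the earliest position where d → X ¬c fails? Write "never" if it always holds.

never

d → X ¬c holds at every position 0..8, and those are all the positions the trace ever visits, so the invariant G(d → X ¬c) is never violated.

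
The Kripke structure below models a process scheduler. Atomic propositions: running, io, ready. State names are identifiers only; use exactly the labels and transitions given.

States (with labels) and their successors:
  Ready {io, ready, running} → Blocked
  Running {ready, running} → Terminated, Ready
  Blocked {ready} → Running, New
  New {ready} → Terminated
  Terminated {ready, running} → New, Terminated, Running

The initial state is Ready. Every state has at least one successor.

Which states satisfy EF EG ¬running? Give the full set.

none

States satisfying EG ¬running: ∅.
States satisfying EF EG ¬running: ∅.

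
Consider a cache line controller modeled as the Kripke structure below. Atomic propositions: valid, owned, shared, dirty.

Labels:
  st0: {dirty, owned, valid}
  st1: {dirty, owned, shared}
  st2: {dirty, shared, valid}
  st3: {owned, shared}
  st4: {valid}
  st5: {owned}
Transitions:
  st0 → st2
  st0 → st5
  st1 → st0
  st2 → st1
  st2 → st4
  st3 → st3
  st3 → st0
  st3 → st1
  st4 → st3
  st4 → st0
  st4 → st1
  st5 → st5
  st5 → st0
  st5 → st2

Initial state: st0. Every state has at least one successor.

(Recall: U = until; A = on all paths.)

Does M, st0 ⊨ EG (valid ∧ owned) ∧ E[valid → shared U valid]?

States satisfying valid ∧ owned: {st0}.
States satisfying EG (valid ∧ owned): ∅.
States satisfying valid → shared: {st1, st2, st3, st5}.
States satisfying valid: {st0, st2, st4}.
States satisfying E[valid → shared U valid]: {st0, st1, st2, st3, st4, st5}.
States satisfying EG (valid ∧ owned) ∧ E[valid → shared U valid]: ∅.
st0 ∉ Sat(EG (valid ∧ owned) ∧ E[valid → shared U valid]).

Violated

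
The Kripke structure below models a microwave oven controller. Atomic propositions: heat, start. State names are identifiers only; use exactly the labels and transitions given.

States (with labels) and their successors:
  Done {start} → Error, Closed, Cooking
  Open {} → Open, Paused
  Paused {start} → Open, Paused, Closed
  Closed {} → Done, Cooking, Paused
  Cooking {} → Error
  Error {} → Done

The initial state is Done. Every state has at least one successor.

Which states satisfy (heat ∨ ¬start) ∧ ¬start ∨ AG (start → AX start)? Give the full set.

{Open, Closed, Cooking, Error}

States satisfying ¬start: {Open, Closed, Cooking, Error}.
States satisfying heat ∨ ¬start: {Open, Closed, Cooking, Error}.
States satisfying (heat ∨ ¬start) ∧ ¬start: {Open, Closed, Cooking, Error}.
States satisfying start → AX start: {Open, Closed, Cooking, Error}.
States satisfying AG (start → AX start): ∅.
States satisfying (heat ∨ ¬start) ∧ ¬start ∨ AG (start → AX start): {Open, Closed, Cooking, Error}.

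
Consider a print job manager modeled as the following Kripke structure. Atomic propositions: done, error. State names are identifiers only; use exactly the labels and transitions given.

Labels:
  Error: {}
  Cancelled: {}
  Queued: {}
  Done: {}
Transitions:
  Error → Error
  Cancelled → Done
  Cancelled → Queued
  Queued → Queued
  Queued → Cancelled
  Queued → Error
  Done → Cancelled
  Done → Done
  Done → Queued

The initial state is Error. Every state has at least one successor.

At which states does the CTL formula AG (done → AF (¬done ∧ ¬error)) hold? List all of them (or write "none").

{Error, Cancelled, Queued, Done}

States satisfying done → AF (¬done ∧ ¬error): {Error, Cancelled, Queued, Done}.
States satisfying AG (done → AF (¬done ∧ ¬error)): {Error, Cancelled, Queued, Done}.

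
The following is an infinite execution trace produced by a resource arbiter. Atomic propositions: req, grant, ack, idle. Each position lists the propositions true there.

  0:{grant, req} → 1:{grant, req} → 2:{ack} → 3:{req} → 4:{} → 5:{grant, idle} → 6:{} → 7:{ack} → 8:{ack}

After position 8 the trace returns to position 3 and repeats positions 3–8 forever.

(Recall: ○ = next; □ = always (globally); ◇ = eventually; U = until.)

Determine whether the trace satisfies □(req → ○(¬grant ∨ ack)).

req → ○(¬grant ∨ ack) must hold at every position from 0 onward. It fails at position 0, so □(req → ○(¬grant ∨ ack)) is false.
Positions where req holds: 0, 1, 3.
Check ○(¬grant ∨ ack) at each: 0→fails, 1→ok, 3→ok.

No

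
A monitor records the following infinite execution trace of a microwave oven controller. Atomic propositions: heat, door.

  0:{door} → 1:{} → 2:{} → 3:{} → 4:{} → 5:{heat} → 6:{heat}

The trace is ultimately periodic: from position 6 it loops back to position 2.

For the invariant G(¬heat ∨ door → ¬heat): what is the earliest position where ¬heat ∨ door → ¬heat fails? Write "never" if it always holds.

never

¬heat ∨ door → ¬heat holds at every position 0..6, and those are all the positions the trace ever visits, so the invariant G(¬heat ∨ door → ¬heat) is never violated.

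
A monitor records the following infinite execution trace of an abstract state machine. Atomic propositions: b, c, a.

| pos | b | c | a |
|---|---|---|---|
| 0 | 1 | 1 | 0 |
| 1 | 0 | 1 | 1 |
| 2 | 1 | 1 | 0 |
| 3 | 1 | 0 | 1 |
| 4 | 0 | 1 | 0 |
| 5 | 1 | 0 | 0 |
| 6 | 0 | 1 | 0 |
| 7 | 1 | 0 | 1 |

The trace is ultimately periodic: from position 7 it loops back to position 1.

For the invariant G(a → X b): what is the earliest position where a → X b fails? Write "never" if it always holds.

Check a → X b at each position in order: 0 ✓, 1 ✓, 2 ✓.
At position 3 the labels are {a, b} and the next position 4 has {c}, so a → X b is false there. This is the first violation.

3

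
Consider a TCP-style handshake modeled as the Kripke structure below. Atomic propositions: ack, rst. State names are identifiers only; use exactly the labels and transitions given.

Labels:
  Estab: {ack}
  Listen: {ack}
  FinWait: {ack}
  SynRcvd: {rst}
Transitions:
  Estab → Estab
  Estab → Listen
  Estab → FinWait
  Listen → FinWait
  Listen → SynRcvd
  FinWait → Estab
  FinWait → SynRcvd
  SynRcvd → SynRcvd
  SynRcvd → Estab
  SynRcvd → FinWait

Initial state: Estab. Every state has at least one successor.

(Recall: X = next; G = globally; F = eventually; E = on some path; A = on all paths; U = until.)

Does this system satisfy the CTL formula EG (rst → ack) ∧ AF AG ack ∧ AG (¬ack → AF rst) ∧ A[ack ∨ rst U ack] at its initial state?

States satisfying rst → ack: {Estab, Listen, FinWait}.
States satisfying EG (rst → ack): {Estab, Listen, FinWait}.
States satisfying AG ack: ∅.
States satisfying AF AG ack: ∅.
States satisfying EG (rst → ack) ∧ AF AG ack: ∅.
States satisfying ¬ack → AF rst: {Estab, Listen, FinWait, SynRcvd}.
States satisfying AG (¬ack → AF rst): {Estab, Listen, FinWait, SynRcvd}.
States satisfying ack ∨ rst: {Estab, Listen, FinWait, SynRcvd}.
States satisfying ack: {Estab, Listen, FinWait}.
States satisfying A[ack ∨ rst U ack]: {Estab, Listen, FinWait}.
States satisfying AG (¬ack → AF rst) ∧ A[ack ∨ rst U ack]: {Estab, Listen, FinWait}.
States satisfying EG (rst → ack) ∧ AF AG ack ∧ AG (¬ack → AF rst) ∧ A[ack ∨ rst U ack]: ∅.
Estab ∉ Sat(EG (rst → ack) ∧ AF AG ack ∧ AG (¬ack → AF rst) ∧ A[ack ∨ rst U ack]).

No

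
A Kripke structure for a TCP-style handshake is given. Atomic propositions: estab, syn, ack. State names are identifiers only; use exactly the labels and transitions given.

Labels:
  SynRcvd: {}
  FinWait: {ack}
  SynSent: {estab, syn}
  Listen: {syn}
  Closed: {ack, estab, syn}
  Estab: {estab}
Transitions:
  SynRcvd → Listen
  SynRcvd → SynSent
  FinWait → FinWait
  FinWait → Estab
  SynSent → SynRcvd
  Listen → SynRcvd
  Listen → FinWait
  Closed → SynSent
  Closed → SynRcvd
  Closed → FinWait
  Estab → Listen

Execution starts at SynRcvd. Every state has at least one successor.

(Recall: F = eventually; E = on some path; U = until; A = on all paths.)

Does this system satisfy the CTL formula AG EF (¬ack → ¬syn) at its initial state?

States satisfying EF (¬ack → ¬syn): {SynRcvd, FinWait, SynSent, Listen, Closed, Estab}.
States satisfying AG EF (¬ack → ¬syn): {SynRcvd, FinWait, SynSent, Listen, Closed, Estab}.
Every state reachable from SynRcvd satisfies EF (¬ack → ¬syn).
SynRcvd ∈ Sat(AG EF (¬ack → ¬syn)).

Yes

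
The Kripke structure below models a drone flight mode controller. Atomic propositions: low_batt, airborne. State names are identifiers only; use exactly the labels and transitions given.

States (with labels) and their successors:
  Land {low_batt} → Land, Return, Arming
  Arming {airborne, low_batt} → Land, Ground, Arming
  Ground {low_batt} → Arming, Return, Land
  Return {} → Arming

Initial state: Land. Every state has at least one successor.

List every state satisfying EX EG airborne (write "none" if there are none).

States satisfying EG airborne: {Arming}.
States satisfying EX EG airborne: {Land, Arming, Ground, Return}.

{Land, Arming, Ground, Return}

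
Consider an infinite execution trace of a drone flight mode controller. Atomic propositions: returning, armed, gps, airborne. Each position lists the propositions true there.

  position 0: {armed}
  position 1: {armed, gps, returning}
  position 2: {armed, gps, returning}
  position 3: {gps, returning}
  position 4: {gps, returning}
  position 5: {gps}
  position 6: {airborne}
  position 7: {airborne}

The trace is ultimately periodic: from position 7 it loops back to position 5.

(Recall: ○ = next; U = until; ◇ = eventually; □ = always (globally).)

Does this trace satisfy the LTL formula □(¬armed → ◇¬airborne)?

Holds

¬armed → ◇¬airborne holds at every position 0..7, and those are all positions ever visited, so □(¬armed → ◇¬airborne) holds.
Positions where ¬armed holds: 3, 4, 5, 6, 7.
Check ◇¬airborne at each: 3→ok, 4→ok, 5→ok, 6→ok, 7→ok.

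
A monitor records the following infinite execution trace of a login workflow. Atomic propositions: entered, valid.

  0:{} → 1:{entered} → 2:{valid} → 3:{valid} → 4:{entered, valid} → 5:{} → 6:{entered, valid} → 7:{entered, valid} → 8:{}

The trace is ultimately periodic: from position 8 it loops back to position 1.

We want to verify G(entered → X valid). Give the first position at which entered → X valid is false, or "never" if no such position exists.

4

Check entered → X valid at each position in order: 0 ✓, 1 ✓, 2 ✓, 3 ✓.
At position 4 the labels are {entered, valid} and the next position 5 has {}, so entered → X valid is false there. This is the first violation.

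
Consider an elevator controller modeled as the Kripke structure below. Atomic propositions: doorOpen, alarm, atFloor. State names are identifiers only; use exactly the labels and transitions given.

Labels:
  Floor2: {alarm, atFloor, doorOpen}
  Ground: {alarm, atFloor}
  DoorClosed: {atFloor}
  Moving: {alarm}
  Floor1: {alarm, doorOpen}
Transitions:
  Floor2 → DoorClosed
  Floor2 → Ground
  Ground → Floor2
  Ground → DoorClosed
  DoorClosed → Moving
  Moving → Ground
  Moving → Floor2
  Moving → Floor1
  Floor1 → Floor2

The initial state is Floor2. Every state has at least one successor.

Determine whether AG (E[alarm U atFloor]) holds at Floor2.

Satisfied

States satisfying E[alarm U atFloor]: {Floor2, Ground, DoorClosed, Moving, Floor1}.
States satisfying AG (E[alarm U atFloor]): {Floor2, Ground, DoorClosed, Moving, Floor1}.
Every state reachable from Floor2 satisfies E[alarm U atFloor].
Floor2 ∈ Sat(AG (E[alarm U atFloor])).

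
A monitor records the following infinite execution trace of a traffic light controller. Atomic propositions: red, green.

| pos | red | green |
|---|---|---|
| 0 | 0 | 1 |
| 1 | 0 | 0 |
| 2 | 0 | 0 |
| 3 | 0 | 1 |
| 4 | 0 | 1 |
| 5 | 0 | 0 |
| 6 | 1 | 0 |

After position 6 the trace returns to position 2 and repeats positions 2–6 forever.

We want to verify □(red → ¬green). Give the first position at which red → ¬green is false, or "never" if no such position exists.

never

red → ¬green holds at every position 0..6, and those are all the positions the trace ever visits, so the invariant □(red → ¬green) is never violated.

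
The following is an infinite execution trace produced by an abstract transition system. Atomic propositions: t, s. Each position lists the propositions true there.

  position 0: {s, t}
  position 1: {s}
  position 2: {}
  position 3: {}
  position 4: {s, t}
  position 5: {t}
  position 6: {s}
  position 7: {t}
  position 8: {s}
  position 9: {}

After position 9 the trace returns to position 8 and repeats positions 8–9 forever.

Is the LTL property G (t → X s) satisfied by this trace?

t → X s must hold at every position from 0 onward. It fails at position 4, so G (t → X s) is false.
Positions where t holds: 0, 4, 5, 7.
Check X s at each: 0→ok, 4→fails, 5→ok, 7→ok.

Violated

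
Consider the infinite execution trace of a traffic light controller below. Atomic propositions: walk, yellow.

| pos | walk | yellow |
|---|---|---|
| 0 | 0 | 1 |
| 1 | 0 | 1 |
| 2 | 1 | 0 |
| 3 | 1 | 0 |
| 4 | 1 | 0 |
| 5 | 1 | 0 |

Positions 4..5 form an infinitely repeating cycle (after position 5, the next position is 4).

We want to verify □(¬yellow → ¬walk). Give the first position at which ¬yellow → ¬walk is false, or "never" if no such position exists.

Check ¬yellow → ¬walk at each position in order: 0 ✓, 1 ✓.
At position 2 the labels are {walk}, so ¬yellow → ¬walk is false there. This is the first violation.

2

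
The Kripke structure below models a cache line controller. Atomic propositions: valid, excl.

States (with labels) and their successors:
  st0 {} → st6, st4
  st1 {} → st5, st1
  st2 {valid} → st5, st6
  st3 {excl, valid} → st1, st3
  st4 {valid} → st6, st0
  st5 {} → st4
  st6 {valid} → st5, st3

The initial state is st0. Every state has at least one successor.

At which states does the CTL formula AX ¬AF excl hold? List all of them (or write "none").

States satisfying ¬AF excl: {st0, st1, st2, st4, st5, st6}.
States satisfying AX ¬AF excl: {st0, st1, st2, st4, st5}.

{st0, st1, st2, st4, st5}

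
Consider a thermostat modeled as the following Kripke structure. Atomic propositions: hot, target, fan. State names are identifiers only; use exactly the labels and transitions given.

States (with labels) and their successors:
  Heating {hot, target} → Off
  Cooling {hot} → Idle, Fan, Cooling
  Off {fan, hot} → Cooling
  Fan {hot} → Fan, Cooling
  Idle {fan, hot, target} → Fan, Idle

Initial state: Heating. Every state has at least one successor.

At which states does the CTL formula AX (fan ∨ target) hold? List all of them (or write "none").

States satisfying fan ∨ target: {Heating, Off, Idle}.
States satisfying AX (fan ∨ target): {Heating}.

{Heating}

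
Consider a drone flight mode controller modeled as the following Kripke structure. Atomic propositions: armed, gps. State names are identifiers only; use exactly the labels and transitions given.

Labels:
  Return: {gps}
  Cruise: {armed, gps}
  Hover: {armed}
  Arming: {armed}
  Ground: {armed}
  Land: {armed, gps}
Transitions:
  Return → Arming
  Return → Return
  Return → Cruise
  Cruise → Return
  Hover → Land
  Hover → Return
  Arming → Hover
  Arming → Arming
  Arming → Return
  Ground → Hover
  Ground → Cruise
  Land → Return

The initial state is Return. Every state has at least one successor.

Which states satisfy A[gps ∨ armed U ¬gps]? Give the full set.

States satisfying gps ∨ armed: {Return, Cruise, Hover, Arming, Ground, Land}.
States satisfying ¬gps: {Hover, Arming, Ground}.
States satisfying A[gps ∨ armed U ¬gps]: {Hover, Arming, Ground}.

{Hover, Arming, Ground}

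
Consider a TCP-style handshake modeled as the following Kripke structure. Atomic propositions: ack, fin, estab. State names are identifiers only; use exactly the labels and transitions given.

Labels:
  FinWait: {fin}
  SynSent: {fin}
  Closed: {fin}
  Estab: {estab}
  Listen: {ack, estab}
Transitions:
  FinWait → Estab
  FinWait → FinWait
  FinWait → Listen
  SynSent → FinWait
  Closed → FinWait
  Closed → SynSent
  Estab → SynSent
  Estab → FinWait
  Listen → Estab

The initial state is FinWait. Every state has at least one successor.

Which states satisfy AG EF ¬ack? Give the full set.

{FinWait, SynSent, Closed, Estab, Listen}

States satisfying EF ¬ack: {FinWait, SynSent, Closed, Estab, Listen}.
States satisfying AG EF ¬ack: {FinWait, SynSent, Closed, Estab, Listen}.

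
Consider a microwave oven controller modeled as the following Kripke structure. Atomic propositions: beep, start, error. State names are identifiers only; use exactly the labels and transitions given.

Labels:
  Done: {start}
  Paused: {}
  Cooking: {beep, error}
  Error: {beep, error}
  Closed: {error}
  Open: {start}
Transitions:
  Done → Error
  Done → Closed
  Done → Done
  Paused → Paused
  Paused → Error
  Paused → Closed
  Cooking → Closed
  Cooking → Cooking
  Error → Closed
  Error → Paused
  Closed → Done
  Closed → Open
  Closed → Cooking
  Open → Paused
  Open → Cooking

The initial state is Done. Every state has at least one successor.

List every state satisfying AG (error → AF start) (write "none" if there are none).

none

States satisfying error → AF start: {Done, Paused, Open}.
States satisfying AG (error → AF start): ∅.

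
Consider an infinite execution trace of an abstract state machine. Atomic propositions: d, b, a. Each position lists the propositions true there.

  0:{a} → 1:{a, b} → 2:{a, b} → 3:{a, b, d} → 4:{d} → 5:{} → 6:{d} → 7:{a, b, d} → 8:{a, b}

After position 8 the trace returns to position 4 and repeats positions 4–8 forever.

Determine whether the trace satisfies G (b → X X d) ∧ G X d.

No

b → X X d must hold at every position from 0 onward. It fails at position 3, so G (b → X X d) is false.
Positions where b holds: 1, 2, 3, 7, 8.
Check X X d at each: 1→ok, 2→ok, 3→fails, 7→ok, 8→fails.
X d must hold at every position from 0 onward. It fails at position 0, so G X d is false.
At position 0: G (b → X X d) is false; G X d is false; so G (b → X X d) ∧ G X d is false.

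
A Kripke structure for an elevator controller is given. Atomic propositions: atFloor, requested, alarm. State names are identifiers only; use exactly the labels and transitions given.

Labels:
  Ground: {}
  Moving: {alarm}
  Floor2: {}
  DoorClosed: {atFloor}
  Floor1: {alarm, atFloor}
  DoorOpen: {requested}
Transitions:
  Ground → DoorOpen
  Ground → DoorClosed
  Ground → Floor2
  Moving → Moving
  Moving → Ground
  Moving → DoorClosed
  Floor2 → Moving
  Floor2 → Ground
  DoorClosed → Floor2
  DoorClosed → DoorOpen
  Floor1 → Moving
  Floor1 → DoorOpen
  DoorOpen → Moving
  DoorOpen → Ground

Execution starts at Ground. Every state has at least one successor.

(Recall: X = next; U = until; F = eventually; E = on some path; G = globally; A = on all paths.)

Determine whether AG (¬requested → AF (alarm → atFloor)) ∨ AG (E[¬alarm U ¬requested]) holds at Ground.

States satisfying ¬requested → AF (alarm → atFloor): {Ground, Floor2, DoorClosed, Floor1, DoorOpen}.
States satisfying AG (¬requested → AF (alarm → atFloor)): ∅.
States satisfying E[¬alarm U ¬requested]: {Ground, Moving, Floor2, DoorClosed, Floor1, DoorOpen}.
States satisfying AG (E[¬alarm U ¬requested]): {Ground, Moving, Floor2, DoorClosed, Floor1, DoorOpen}.
States satisfying AG (¬requested → AF (alarm → atFloor)) ∨ AG (E[¬alarm U ¬requested]): {Ground, Moving, Floor2, DoorClosed, Floor1, DoorOpen}.
Ground ∈ Sat(AG (¬requested → AF (alarm → atFloor)) ∨ AG (E[¬alarm U ¬requested])).

Yes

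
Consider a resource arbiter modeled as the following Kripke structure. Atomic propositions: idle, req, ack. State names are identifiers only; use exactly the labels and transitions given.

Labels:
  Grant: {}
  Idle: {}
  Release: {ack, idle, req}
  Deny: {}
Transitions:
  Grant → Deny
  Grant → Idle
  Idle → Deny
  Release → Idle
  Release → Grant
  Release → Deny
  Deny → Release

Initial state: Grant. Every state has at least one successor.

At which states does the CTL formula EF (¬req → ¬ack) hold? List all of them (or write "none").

States satisfying ¬req → ¬ack: {Grant, Idle, Release, Deny}.
States satisfying EF (¬req → ¬ack): {Grant, Idle, Release, Deny}.

{Grant, Idle, Release, Deny}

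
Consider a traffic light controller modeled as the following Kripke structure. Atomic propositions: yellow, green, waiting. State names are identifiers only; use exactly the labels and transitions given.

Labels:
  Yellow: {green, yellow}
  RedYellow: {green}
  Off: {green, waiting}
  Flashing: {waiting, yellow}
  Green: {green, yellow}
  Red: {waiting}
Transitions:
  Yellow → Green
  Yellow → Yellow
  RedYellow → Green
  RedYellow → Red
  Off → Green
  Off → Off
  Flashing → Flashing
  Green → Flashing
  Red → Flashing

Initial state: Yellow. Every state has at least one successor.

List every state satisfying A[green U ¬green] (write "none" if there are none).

{RedYellow, Flashing, Green, Red}

States satisfying green: {Yellow, RedYellow, Off, Green}.
States satisfying ¬green: {Flashing, Red}.
States satisfying A[green U ¬green]: {RedYellow, Flashing, Green, Red}.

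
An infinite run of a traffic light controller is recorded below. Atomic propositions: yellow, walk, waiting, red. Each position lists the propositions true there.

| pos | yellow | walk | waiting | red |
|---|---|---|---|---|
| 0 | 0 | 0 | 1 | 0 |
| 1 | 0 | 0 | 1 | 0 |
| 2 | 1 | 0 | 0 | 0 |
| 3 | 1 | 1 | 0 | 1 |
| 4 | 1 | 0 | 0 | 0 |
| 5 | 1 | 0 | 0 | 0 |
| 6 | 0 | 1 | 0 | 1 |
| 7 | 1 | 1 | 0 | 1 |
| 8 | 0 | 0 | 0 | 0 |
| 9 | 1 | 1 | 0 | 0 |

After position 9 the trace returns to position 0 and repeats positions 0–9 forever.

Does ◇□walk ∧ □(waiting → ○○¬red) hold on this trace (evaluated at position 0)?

Violated

□walk is false at every position 0..9, so it never becomes true and ◇□walk fails.
waiting → ○○¬red must hold at every position from 0 onward. It fails at position 1, so □(waiting → ○○¬red) is false.
Positions where waiting holds: 0, 1.
Check ○○¬red at each: 0→ok, 1→fails.
At position 0: ◇□walk is false; □(waiting → ○○¬red) is false; so ◇□walk ∧ □(waiting → ○○¬red) is false.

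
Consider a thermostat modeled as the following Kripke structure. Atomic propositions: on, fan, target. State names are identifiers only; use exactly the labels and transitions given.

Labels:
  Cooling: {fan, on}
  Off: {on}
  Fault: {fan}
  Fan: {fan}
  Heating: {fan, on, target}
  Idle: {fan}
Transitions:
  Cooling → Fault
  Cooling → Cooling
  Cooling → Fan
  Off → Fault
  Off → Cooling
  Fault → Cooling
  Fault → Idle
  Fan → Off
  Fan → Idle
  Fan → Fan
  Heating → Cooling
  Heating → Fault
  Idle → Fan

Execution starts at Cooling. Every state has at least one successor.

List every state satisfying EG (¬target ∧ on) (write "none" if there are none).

States satisfying ¬target ∧ on: {Cooling, Off}.
States satisfying EG (¬target ∧ on): {Cooling, Off}.

{Cooling, Off}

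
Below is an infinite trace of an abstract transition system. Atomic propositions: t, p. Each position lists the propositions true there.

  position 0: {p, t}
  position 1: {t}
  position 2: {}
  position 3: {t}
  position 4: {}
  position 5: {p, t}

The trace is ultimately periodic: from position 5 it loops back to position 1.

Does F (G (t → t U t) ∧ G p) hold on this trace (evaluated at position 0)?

G (t → t U t) ∧ G p is false at every position 0..5, so it never becomes true and F (G (t → t U t) ∧ G p) fails.

No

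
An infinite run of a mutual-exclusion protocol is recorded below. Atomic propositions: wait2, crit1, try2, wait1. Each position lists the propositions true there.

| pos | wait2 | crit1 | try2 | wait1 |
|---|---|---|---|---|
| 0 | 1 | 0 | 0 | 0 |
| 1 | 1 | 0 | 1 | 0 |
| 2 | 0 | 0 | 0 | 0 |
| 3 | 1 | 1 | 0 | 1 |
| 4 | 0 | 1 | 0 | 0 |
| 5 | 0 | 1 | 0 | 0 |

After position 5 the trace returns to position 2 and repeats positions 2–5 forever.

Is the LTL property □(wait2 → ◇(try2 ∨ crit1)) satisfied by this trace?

wait2 → ◇(try2 ∨ crit1) holds at every position 0..5, and those are all positions ever visited, so □(wait2 → ◇(try2 ∨ crit1)) holds.
Positions where wait2 holds: 0, 1, 3.
Check ◇(try2 ∨ crit1) at each: 0→ok, 1→ok, 3→ok.

Satisfied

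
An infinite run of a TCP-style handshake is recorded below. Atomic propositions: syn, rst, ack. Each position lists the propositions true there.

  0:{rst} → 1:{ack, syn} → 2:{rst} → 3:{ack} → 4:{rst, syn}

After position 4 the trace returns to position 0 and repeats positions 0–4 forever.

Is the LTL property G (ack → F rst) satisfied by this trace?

ack → F rst holds at every position 0..4, and those are all positions ever visited, so G (ack → F rst) holds.
Positions where ack holds: 1, 3.
Check F rst at each: 1→ok, 3→ok.

Holds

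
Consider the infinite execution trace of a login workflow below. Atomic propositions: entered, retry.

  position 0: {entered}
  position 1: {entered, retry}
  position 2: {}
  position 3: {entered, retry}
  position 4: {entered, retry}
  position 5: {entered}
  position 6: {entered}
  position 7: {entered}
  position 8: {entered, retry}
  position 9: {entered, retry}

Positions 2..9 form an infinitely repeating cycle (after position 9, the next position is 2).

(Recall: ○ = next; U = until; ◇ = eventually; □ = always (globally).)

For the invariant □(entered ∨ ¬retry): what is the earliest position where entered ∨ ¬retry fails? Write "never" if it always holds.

entered ∨ ¬retry holds at every position 0..9, and those are all the positions the trace ever visits, so the invariant □(entered ∨ ¬retry) is never violated.

never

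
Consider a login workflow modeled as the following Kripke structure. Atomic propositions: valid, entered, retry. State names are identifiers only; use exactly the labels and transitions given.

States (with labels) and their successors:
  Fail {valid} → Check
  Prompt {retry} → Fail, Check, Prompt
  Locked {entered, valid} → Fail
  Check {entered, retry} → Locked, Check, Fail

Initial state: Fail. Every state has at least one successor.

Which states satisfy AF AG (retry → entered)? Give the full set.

States satisfying AG (retry → entered): {Fail, Locked, Check}.
States satisfying AF AG (retry → entered): {Fail, Locked, Check}.

{Fail, Locked, Check}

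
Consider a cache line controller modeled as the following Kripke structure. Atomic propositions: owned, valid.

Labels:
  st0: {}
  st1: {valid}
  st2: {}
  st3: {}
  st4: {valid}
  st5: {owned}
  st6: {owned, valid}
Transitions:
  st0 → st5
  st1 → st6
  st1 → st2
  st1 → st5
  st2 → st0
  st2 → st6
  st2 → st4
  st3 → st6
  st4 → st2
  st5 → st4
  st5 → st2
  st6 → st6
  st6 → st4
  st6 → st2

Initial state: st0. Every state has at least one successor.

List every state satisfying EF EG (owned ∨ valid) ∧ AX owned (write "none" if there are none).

{st0, st3}

States satisfying EG (owned ∨ valid): {st1, st6}.
States satisfying EF EG (owned ∨ valid): {st0, st1, st2, st3, st4, st5, st6}.
States satisfying owned: {st5, st6}.
States satisfying AX owned: {st0, st3}.
States satisfying EF EG (owned ∨ valid) ∧ AX owned: {st0, st3}.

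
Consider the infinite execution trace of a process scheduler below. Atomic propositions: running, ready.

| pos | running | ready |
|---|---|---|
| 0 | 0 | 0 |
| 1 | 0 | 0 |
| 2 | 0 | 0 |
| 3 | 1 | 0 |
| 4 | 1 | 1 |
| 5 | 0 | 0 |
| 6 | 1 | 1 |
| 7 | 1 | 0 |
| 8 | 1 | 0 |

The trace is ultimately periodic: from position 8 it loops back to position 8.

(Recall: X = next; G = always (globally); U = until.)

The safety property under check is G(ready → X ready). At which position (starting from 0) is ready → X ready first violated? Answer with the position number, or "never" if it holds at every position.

4

Check ready → X ready at each position in order: 0 ✓, 1 ✓, 2 ✓, 3 ✓.
At position 4 the labels are {ready, running} and the next position 5 has {}, so ready → X ready is false there. This is the first violation.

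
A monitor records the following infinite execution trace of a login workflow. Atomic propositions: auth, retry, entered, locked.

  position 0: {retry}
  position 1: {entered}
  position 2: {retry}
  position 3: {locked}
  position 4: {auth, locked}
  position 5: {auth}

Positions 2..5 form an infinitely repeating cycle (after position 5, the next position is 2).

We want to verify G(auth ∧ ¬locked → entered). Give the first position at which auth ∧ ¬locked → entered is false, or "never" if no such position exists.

Check auth ∧ ¬locked → entered at each position in order: 0 ✓, 1 ✓, 2 ✓, 3 ✓, 4 ✓.
At position 5 the labels are {auth}, so auth ∧ ¬locked → entered is false there. This is the first violation.

5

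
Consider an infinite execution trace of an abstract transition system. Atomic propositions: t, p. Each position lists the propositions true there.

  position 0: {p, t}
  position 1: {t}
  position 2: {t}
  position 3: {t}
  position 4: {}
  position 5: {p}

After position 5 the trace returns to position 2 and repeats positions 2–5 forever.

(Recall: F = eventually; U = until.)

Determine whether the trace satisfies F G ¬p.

Violated

G ¬p is false at every position 0..5, so it never becomes true and F G ¬p fails.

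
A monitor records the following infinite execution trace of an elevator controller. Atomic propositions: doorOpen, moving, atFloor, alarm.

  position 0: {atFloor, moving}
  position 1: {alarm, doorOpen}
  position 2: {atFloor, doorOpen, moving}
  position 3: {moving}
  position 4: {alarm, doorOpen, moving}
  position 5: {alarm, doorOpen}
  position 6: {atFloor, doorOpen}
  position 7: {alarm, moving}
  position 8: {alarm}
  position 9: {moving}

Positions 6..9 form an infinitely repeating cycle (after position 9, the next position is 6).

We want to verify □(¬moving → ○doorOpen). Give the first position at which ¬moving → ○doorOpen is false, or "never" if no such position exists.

6

Check ¬moving → ○doorOpen at each position in order: 0 ✓, 1 ✓, 2 ✓, 3 ✓, 4 ✓, 5 ✓.
At position 6 the labels are {atFloor, doorOpen} and the next position 7 has {alarm, moving}, so ¬moving → ○doorOpen is false there. This is the first violation.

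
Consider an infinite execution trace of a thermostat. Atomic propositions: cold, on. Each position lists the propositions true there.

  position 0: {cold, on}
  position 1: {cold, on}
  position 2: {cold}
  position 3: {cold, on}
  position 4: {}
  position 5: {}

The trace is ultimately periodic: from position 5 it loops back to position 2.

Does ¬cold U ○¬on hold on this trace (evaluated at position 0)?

Walking from position 0: at position 0, ○¬on has not yet held and ¬cold fails, so ¬cold U ○¬on is false.

Violated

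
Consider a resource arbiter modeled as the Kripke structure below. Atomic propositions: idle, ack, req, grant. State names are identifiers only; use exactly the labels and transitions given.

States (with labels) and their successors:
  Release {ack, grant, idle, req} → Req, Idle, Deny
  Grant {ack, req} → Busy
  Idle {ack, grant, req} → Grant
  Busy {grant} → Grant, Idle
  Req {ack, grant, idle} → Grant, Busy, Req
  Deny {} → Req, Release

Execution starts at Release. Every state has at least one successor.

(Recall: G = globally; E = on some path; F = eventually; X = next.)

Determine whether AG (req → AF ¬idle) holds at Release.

States satisfying req → AF ¬idle: {Grant, Idle, Busy, Req, Deny}.
States satisfying AG (req → AF ¬idle): {Grant, Idle, Busy, Req}.
Release is reachable from Release and violates req → AF ¬idle, so AG fails at Release.
Release ∉ Sat(AG (req → AF ¬idle)).

No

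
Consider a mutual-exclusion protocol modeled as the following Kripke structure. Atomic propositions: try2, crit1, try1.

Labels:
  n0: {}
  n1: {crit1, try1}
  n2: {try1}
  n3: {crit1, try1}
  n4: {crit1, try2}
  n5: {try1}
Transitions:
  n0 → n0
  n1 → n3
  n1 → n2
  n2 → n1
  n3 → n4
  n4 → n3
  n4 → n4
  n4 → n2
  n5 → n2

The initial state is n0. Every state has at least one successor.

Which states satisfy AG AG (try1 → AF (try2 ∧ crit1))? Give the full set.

States satisfying AG (try1 → AF (try2 ∧ crit1)): {n0}.
States satisfying AG AG (try1 → AF (try2 ∧ crit1)): {n0}.

{n0}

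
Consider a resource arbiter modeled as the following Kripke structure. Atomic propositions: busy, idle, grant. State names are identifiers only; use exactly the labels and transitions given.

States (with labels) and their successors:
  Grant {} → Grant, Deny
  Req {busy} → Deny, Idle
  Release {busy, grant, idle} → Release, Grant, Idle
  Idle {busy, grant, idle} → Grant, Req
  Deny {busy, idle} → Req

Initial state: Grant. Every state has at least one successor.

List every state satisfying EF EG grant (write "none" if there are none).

{Release}

States satisfying EG grant: {Release}.
States satisfying EF EG grant: {Release}.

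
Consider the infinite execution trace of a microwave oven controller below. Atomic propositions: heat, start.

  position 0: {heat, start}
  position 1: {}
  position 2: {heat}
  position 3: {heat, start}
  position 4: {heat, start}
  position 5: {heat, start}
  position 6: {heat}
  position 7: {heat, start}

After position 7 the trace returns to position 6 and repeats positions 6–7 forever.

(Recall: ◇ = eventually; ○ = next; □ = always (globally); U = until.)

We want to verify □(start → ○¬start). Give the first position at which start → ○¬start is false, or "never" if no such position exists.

3

Check start → ○¬start at each position in order: 0 ✓, 1 ✓, 2 ✓.
At position 3 the labels are {heat, start} and the next position 4 has {heat, start}, so start → ○¬start is false there. This is the first violation.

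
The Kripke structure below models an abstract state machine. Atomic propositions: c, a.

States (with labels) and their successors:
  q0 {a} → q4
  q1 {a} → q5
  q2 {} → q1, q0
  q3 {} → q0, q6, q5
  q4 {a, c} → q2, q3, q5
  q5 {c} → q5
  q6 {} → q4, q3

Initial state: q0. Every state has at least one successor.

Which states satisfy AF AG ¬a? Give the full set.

{q1, q5}

States satisfying AG ¬a: {q5}.
States satisfying AF AG ¬a: {q1, q5}.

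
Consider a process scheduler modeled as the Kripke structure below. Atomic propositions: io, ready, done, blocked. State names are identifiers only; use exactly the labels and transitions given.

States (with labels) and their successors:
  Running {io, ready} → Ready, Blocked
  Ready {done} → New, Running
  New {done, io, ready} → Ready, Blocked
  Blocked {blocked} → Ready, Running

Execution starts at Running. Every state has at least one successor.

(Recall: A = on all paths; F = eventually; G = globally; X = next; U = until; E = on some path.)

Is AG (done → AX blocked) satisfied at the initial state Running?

No

States satisfying done → AX blocked: {Running, Blocked}.
States satisfying AG (done → AX blocked): ∅.
New is reachable from Running and violates done → AX blocked, so AG fails at Running.
Running ∉ Sat(AG (done → AX blocked)).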